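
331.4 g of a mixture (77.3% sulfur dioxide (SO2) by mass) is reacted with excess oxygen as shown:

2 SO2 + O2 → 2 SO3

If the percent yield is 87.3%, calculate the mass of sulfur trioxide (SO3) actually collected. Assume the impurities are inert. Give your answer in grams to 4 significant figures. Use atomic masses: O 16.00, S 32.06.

279.5 g

Pure SO2 available = 331.4 g × 0.773 = 256.17 g.
M(SO2) = 32.06 + 2(16.00) = 64.06 g/mol.
M(SO3) = 32.06 + 3(16.00) = 80.06 g/mol.
n(SO2) = 256.17 g / 64.06 g/mol = 3.9989 mol.
From the equation the SO2:SO3 mole ratio is 2:2, so n(SO3) = 3.9989 × 2/2 = 3.9989 mol.
Mass of SO3 = 3.9989 mol × 80.06 g/mol = 320.16 g.
Actual mass collected = 320.16 g × 0.873 = 279.50 g.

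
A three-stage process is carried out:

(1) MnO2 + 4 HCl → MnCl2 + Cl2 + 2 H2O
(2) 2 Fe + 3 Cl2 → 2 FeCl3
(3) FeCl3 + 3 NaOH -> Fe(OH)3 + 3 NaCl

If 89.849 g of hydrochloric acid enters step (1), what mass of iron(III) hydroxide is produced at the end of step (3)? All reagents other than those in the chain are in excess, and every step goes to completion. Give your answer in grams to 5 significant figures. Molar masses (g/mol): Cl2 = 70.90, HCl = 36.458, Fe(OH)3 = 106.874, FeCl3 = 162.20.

43.898 g

n(HCl) = 89.849 / 36.458 = 2.46445 mol.
Reaction (1): HCl→Cl2 ratio 4:1 ⇒ n(Cl2) = 0.616113 mol.
Reaction (2): Cl2→FeCl3 ratio 3:2 ⇒ n(FeCl3) = 0.410742 mol.
Reaction (3): FeCl3→Fe(OH)3 ratio 1:1 ⇒ n(Fe(OH)3) = 0.410742 mol.
Mass of Fe(OH)3 = 0.410742 × 106.874 = 43.8976 g.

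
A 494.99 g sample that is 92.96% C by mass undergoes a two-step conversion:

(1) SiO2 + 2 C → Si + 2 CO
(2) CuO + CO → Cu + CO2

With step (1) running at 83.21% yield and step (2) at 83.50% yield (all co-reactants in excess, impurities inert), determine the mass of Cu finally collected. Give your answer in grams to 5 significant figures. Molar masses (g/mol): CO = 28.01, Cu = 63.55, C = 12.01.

Pure C = 494.99 × 0.9296 = 460.143 g.
n(C) = 460.143 / 12.01 = 38.3133 mol.
Step 1 (C:CO = 2:2): theoretical n(CO) = 38.3133 mol; at 83.21% yield, n(CO) = 31.8805 mol.
Step 2 (CO:Cu = 1:1): theoretical n(Cu) = 31.8805 mol, so theoretical mass = 31.8805 × 63.55 = 2026.01 g.
At 83.50% yield, actual mass of Cu = 2026.01 × 0.8350 = 1691.71 g.

1691.7 g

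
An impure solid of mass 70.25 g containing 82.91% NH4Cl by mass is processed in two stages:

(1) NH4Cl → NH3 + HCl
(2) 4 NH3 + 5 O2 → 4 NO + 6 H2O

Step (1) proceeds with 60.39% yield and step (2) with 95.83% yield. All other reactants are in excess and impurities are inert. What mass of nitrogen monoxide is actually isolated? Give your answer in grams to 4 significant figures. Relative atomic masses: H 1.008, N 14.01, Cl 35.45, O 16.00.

Pure NH4Cl = 70.25 × 0.8291 = 58.244 g.
M(NH4Cl) = 14.01 + 4(1.008) + 35.45 = 53.492 g/mol.
M(NO) = 14.01 + 16.00 = 30.01 g/mol.
n(NH4Cl) = 58.244 / 53.492 = 1.0888 mol.
Step 1 (NH4Cl:NH3 = 1:1): theoretical n(NH3) = 1.0888 mol; at 60.39% yield, n(NH3) = 0.65755 mol.
Step 2 (NH3:NO = 4:4): theoretical n(NO) = 0.65755 mol, so theoretical mass = 0.65755 × 30.01 = 19.733 g.
At 95.83% yield, actual mass of NO = 19.733 × 0.9583 = 18.910 g.

18.91 g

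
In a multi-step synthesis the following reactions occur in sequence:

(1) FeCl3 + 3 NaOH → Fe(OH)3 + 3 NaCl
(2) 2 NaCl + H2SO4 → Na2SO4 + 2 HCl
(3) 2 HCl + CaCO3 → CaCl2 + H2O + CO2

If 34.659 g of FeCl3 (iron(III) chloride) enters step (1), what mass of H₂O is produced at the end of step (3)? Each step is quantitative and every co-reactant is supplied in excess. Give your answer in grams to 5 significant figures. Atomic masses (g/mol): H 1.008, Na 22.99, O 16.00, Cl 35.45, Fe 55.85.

M(FeCl3) = 55.85 + 3(35.45) = 162.20 g/mol.
M(H2O) = 2(1.008) + 16.00 = 18.016 g/mol.
n(FeCl3) = 34.659 / 162.20 = 0.213681 mol.
Reaction (1): FeCl3→NaCl ratio 1:3 ⇒ n(NaCl) = 0.641042 mol.
Reaction (2): NaCl→HCl ratio 2:2 ⇒ n(HCl) = 0.641042 mol.
Reaction (3): HCl→H2O ratio 2:1 ⇒ n(H2O) = 0.320521 mol.
Mass of H2O = 0.320521 × 18.016 = 5.77451 g.

5.7745 g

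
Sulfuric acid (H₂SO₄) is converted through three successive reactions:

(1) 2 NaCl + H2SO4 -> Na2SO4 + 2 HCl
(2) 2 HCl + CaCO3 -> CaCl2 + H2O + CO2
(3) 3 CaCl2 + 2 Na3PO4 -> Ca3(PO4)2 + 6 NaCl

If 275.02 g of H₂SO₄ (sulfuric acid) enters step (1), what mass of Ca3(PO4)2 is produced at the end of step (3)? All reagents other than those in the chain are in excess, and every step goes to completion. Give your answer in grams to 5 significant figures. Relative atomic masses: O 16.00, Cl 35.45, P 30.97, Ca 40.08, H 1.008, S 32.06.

289.93 g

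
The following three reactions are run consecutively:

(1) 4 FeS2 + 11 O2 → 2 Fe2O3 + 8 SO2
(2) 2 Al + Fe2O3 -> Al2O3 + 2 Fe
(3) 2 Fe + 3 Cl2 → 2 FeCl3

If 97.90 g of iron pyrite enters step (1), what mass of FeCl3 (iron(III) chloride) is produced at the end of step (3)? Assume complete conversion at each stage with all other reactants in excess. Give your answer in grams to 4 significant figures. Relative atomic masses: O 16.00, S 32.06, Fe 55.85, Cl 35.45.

M(FeS2) = 55.85 + 2(32.06) = 119.97 g/mol.
M(FeCl3) = 55.85 + 3(35.45) = 162.20 g/mol.
n(FeS2) = 97.90 / 119.97 = 0.81604 mol.
Reaction (1): FeS2→Fe2O3 ratio 4:2 ⇒ n(Fe2O3) = 0.40802 mol.
Reaction (2): Fe2O3→Fe ratio 1:2 ⇒ n(Fe) = 0.81604 mol.
Reaction (3): Fe→FeCl3 ratio 2:2 ⇒ n(FeCl3) = 0.81604 mol.
Mass of FeCl3 = 0.81604 × 162.20 = 132.36 g.

132.4 g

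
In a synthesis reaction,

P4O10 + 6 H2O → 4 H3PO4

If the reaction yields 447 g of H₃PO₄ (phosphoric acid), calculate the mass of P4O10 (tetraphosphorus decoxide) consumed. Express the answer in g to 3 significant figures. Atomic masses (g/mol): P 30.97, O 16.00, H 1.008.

M(H3PO4) = 3(1.008) + 30.97 + 4(16.00) = 97.994 g/mol.
M(P4O10) = 4(30.97) + 10(16.00) = 283.88 g/mol.
n(H3PO4) = 447.0 g / 97.994 g/mol = 4.562 mol.
From the equation the H3PO4:P4O10 mole ratio is 4:1, so n(P4O10) = 4.562 × 1/4 = 1.140 mol.
Mass of P4O10 = 1.140 mol × 283.88 g/mol = 323.7 g.

324 g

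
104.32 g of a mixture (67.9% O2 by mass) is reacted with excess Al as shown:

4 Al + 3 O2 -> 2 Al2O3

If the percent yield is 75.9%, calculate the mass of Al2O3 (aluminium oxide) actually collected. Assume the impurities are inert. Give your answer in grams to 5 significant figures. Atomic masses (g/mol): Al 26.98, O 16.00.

114.20 g

Pure O2 available = 104.32 g × 0.679 = 70.8333 g.
M(O2) = 2(16.00) = 32.00 g/mol.
M(Al2O3) = 2(26.98) + 3(16.00) = 101.96 g/mol.
n(O2) = 70.8333 g / 32.00 g/mol = 2.21354 mol.
From the equation the O2:Al2O3 mole ratio is 3:2, so n(Al2O3) = 2.21354 × 2/3 = 1.47569 mol.
Mass of Al2O3 = 1.47569 mol × 101.96 g/mol = 150.462 g.
Actual mass collected = 150.462 g × 0.759 = 114.200 g.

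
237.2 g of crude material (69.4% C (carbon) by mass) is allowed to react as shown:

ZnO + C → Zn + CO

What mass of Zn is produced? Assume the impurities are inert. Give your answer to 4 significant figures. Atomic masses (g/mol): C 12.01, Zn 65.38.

896.1 g

Mass of pure C = 237.2 g × 0.694 = 164.62 g.
M(C) = 12.01 g/mol.
M(Zn) = 65.38 g/mol.
n(C) = 164.62 g / 12.01 g/mol = 13.707 mol.
From the equation the C:Zn mole ratio is 1:1, so n(Zn) = 13.707 × 1/1 = 13.707 mol.
Mass of Zn = 13.707 mol × 65.38 g/mol = 896.14 g.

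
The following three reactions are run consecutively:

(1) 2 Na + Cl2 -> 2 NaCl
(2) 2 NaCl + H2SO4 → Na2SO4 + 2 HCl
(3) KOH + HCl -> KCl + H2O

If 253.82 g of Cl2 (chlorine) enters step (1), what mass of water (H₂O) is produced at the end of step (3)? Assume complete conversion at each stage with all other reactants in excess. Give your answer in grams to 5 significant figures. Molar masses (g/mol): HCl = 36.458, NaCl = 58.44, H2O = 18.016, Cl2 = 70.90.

n(Cl2) = 253.82 / 70.90 = 3.57997 mol.
Reaction (1): Cl2→NaCl ratio 1:2 ⇒ n(NaCl) = 7.15994 mol.
Reaction (2): NaCl→HCl ratio 2:2 ⇒ n(HCl) = 7.15994 mol.
Reaction (3): HCl→H2O ratio 1:1 ⇒ n(H2O) = 7.15994 mol.
Mass of H2O = 7.15994 × 18.016 = 128.994 g.

128.99 g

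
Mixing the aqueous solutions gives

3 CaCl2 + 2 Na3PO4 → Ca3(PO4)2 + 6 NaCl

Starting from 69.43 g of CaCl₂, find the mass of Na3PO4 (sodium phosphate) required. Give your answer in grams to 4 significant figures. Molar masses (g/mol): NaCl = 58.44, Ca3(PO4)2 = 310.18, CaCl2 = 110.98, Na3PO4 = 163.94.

68.37 g

n(CaCl2) = 69.430 g / 110.98 g/mol = 0.62561 mol.
From the equation the CaCl2:Na3PO4 mole ratio is 3:2, so n(Na3PO4) = 0.62561 × 2/3 = 0.41707 mol.
Mass of Na3PO4 = 0.41707 mol × 163.94 g/mol = 68.375 g.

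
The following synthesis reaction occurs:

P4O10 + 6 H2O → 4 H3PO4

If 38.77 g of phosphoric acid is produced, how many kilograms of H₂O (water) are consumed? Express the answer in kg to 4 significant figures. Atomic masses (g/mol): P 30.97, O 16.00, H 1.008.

M(H3PO4) = 3(1.008) + 30.97 + 4(16.00) = 97.994 g/mol.
M(H2O) = 2(1.008) + 16.00 = 18.016 g/mol.
n(H3PO4) = 38.770 g / 97.994 g/mol = 0.39564 mol.
From the equation the H3PO4:H2O mole ratio is 4:6, so n(H2O) = 0.39564 × 6/4 = 0.59345 mol.
Mass of H2O = 0.59345 mol × 18.016 g/mol = 10.692 g.
Converting to kg: 10.692 g = 0.01069 kg.

0.01069 kg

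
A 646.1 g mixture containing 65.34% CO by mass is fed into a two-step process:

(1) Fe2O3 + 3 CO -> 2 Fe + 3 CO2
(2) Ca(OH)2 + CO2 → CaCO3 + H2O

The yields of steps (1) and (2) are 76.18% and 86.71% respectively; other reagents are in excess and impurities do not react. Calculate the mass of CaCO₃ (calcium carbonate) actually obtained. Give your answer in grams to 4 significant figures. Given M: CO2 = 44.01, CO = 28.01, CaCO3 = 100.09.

996.5 g

Pure CO = 646.1 × 0.6534 = 422.16 g.
n(CO) = 422.16 / 28.01 = 15.072 mol.
Step 1 (CO:CO2 = 3:3): theoretical n(CO2) = 15.072 mol; at 76.18% yield, n(CO2) = 11.482 mol.
Step 2 (CO2:CaCO3 = 1:1): theoretical n(CaCO3) = 11.482 mol, so theoretical mass = 11.482 × 100.09 = 1149.2 g.
At 86.71% yield, actual mass of CaCO3 = 1149.2 × 0.8671 = 996.48 g.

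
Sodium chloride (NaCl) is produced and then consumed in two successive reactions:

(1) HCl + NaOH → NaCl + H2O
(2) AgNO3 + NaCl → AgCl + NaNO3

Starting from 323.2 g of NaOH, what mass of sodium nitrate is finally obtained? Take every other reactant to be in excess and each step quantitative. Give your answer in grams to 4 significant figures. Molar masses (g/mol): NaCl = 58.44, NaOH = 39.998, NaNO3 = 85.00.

686.8 g

n(NaOH) = 323.20 / 39.998 = 8.0804 mol.
Step 1 gives a 1:1 ratio of NaOH to NaCl, so n(NaCl) = 8.0804 mol.
In step 2 the NaCl:NaNO3 ratio is 1:1, so n(NaNO3) = 8.0804 mol.
Mass of NaNO3 = 8.0804 × 85.00 = 686.83 g.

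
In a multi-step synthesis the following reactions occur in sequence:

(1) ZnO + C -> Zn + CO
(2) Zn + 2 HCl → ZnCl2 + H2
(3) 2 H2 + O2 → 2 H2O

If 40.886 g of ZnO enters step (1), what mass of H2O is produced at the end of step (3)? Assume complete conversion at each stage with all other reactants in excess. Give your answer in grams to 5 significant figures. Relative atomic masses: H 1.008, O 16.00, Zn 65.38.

9.0514 g

M(ZnO) = 65.38 + 16.00 = 81.38 g/mol.
M(H2O) = 2(1.008) + 16.00 = 18.016 g/mol.
n(ZnO) = 40.886 / 81.38 = 0.502408 mol.
Reaction (1): ZnO→Zn ratio 1:1 ⇒ n(Zn) = 0.502408 mol.
Reaction (2): Zn→H2 ratio 1:1 ⇒ n(H2) = 0.502408 mol.
Reaction (3): H2→H2O ratio 2:2 ⇒ n(H2O) = 0.502408 mol.
Mass of H2O = 0.502408 × 18.016 = 9.05139 g.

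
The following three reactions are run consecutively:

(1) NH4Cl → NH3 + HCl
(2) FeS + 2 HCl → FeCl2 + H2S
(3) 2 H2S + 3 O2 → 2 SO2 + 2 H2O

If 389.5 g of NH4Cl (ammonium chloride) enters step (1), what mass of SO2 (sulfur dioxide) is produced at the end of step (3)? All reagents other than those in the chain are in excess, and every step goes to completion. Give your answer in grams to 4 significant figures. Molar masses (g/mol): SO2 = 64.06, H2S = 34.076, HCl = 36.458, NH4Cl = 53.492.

n(NH4Cl) = 389.5 / 53.492 = 7.2815 mol.
Reaction (1): NH4Cl→HCl ratio 1:1 ⇒ n(HCl) = 7.2815 mol.
Reaction (2): HCl→H2S ratio 2:1 ⇒ n(H2S) = 3.6407 mol.
Reaction (3): H2S→SO2 ratio 2:2 ⇒ n(SO2) = 3.6407 mol.
Mass of SO2 = 3.6407 × 64.06 = 233.23 g.

233.2 g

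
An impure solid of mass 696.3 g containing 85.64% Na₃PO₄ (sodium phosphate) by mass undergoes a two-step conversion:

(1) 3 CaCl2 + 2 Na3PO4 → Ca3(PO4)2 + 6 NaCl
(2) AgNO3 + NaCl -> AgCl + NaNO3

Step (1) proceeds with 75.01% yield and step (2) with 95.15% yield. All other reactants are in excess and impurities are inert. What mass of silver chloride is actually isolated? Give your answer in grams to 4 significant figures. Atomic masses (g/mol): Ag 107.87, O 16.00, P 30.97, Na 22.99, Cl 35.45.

1116 g

Pure Na3PO4 = 696.3 × 0.8564 = 596.31 g.
M(Na3PO4) = 3(22.99) + 30.97 + 4(16.00) = 163.94 g/mol.
M(AgCl) = 107.87 + 35.45 = 143.32 g/mol.
n(Na3PO4) = 596.31 / 163.94 = 3.6374 mol.
Step 1 (Na3PO4:NaCl = 2:6): theoretical n(NaCl) = 10.912 mol; at 75.01% yield, n(NaCl) = 8.1852 mol.
Step 2 (NaCl:AgCl = 1:1): theoretical n(AgCl) = 8.1852 mol, so theoretical mass = 8.1852 × 143.32 = 1173.1 g.
At 95.15% yield, actual mass of AgCl = 1173.1 × 0.9515 = 1116.2 g.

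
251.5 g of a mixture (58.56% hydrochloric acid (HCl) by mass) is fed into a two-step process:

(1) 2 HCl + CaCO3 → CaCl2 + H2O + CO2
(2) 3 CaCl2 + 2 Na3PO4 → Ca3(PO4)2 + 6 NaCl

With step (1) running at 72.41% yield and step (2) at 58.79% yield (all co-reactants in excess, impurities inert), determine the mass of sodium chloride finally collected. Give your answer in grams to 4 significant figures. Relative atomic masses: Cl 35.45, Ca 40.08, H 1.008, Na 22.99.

100.5 g

Pure HCl = 251.5 × 0.5856 = 147.28 g.
M(HCl) = 1.008 + 35.45 = 36.458 g/mol.
M(NaCl) = 22.99 + 35.45 = 58.44 g/mol.
n(HCl) = 147.28 / 36.458 = 4.0397 mol.
Step 1 (HCl:CaCl2 = 2:1): theoretical n(CaCl2) = 2.0198 mol; at 72.41% yield, n(CaCl2) = 1.4626 mol.
Step 2 (CaCl2:NaCl = 3:6): theoretical n(NaCl) = 2.9251 mol, so theoretical mass = 2.9251 × 58.44 = 170.94 g.
At 58.79% yield, actual mass of NaCl = 170.94 × 0.5879 = 100.50 g.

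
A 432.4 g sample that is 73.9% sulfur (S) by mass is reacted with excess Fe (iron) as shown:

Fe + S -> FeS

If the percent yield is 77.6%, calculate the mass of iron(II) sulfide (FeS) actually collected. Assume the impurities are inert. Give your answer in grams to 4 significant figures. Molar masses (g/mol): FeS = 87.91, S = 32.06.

679.9 g

Pure S available = 432.4 g × 0.739 = 319.54 g.
n(S) = 319.54 g / 32.06 g/mol = 9.9670 mol.
From the equation the S:FeS mole ratio is 1:1, so n(FeS) = 9.9670 × 1/1 = 9.9670 mol.
Mass of FeS = 9.9670 mol × 87.91 g/mol = 876.20 g.
Actual mass collected = 876.20 g × 0.776 = 679.93 g.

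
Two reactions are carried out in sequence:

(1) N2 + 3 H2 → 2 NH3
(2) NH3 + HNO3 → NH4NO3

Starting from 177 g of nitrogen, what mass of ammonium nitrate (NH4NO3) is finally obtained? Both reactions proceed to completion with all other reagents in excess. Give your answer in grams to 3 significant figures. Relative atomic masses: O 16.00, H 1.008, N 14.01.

1010 g

M(N2) = 2(14.01) = 28.02 g/mol.
M(NH4NO3) = 2(14.01) + 4(1.008) + 3(16.00) = 80.052 g/mol.
n(N2) = 177.0 / 28.02 = 6.317 mol.
Step 1 gives a 1:2 ratio of N2 to NH3, so n(NH3) = 12.63 mol.
In step 2 the NH3:NH4NO3 ratio is 1:1, so n(NH4NO3) = 12.63 mol.
Mass of NH4NO3 = 12.63 × 80.052 = 1011 g.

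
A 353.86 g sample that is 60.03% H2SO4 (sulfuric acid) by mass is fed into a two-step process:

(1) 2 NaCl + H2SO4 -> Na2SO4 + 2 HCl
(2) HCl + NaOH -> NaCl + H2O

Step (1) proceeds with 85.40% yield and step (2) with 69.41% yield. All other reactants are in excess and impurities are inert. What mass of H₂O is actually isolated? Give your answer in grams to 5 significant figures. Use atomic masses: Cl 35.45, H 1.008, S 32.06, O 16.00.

46.260 g

Pure H2SO4 = 353.86 × 0.6003 = 212.422 g.
M(H2SO4) = 2(1.008) + 32.06 + 4(16.00) = 98.076 g/mol.
M(H2O) = 2(1.008) + 16.00 = 18.016 g/mol.
n(H2SO4) = 212.422 / 98.076 = 2.16589 mol.
Step 1 (H2SO4:HCl = 1:2): theoretical n(HCl) = 4.33179 mol; at 85.40% yield, n(HCl) = 3.69935 mol.
Step 2 (HCl:H2O = 1:1): theoretical n(H2O) = 3.69935 mol, so theoretical mass = 3.69935 × 18.016 = 66.6474 g.
At 69.41% yield, actual mass of H2O = 66.6474 × 0.6941 = 46.2600 g.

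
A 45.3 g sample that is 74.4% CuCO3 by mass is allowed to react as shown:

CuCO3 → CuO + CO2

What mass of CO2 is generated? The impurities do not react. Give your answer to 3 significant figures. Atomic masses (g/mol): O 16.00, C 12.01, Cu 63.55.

Mass of pure CuCO3 = 45.3 g × 0.744 = 33.70 g.
M(CuCO3) = 63.55 + 12.01 + 3(16.00) = 123.56 g/mol.
M(CO2) = 12.01 + 2(16.00) = 44.01 g/mol.
n(CuCO3) = 33.70 g / 123.56 g/mol = 0.2728 mol.
From the equation the CuCO3:CO2 mole ratio is 1:1, so n(CO2) = 0.2728 × 1/1 = 0.2728 mol.
Mass of CO2 = 0.2728 mol × 44.01 g/mol = 12.00 g.

12.0 g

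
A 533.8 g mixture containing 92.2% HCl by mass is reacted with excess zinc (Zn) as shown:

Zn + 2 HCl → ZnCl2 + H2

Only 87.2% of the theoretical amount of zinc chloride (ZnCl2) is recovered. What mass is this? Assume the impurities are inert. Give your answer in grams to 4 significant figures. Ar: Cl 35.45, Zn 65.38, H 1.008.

802.1 g

Pure HCl available = 533.8 g × 0.922 = 492.16 g.
M(HCl) = 1.008 + 35.45 = 36.458 g/mol.
M(ZnCl2) = 65.38 + 2(35.45) = 136.28 g/mol.
n(HCl) = 492.16 g / 36.458 g/mol = 13.499 mol.
From the equation the HCl:ZnCl2 mole ratio is 2:1, so n(ZnCl2) = 13.499 × 1/2 = 6.7497 mol.
Mass of ZnCl2 = 6.7497 mol × 136.28 g/mol = 919.85 g.
Actual mass collected = 919.85 g × 0.872 = 802.11 g.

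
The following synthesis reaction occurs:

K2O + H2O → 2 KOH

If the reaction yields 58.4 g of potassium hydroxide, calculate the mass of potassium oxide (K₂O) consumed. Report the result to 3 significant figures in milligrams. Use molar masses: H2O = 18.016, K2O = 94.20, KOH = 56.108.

n(KOH) = 58.40 g / 56.108 g/mol = 1.041 mol.
From the equation the KOH:K2O mole ratio is 2:1, so n(K2O) = 1.041 × 1/2 = 0.5204 mol.
Mass of K2O = 0.5204 mol × 94.20 g/mol = 49.02 g.
Converting to mg: 49.02 g = 49000 mg.

49000 mg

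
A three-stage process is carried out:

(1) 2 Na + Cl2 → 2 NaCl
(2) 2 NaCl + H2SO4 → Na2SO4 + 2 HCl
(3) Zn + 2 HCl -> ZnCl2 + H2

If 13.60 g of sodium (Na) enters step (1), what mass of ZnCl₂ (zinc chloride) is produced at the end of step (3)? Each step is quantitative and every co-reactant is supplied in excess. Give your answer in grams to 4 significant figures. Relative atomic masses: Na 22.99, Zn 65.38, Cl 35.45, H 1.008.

40.31 g

M(Na) = 22.99 g/mol.
M(ZnCl2) = 65.38 + 2(35.45) = 136.28 g/mol.
n(Na) = 13.60 / 22.99 = 0.59156 mol.
Reaction (1): Na→NaCl ratio 2:2 ⇒ n(NaCl) = 0.59156 mol.
Reaction (2): NaCl→HCl ratio 2:2 ⇒ n(HCl) = 0.59156 mol.
Reaction (3): HCl→ZnCl2 ratio 2:1 ⇒ n(ZnCl2) = 0.29578 mol.
Mass of ZnCl2 = 0.29578 × 136.28 = 40.309 g.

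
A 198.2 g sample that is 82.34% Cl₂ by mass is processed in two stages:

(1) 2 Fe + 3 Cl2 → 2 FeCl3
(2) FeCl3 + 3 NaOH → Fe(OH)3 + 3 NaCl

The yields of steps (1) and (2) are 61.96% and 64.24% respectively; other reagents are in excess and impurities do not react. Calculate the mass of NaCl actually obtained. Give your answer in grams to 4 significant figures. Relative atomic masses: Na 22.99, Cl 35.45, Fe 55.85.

107.1 g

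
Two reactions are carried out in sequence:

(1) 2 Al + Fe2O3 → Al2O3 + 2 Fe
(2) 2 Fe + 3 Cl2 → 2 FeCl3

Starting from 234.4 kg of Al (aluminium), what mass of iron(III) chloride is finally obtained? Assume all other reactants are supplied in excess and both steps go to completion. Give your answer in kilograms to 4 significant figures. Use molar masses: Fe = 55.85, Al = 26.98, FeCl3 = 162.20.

234.4 kg = 234400 g.
n(Al) = 234400 / 26.98 = 8687.9 mol.
Step 1 gives a 2:2 ratio of Al to Fe, so n(Fe) = 8687.9 mol.
In step 2 the Fe:FeCl3 ratio is 2:2, so n(FeCl3) = 8687.9 mol.
Mass of FeCl3 = 8687.9 × 162.20 = 1.4092 × 10^6 g = 1409 kg.

1409 kg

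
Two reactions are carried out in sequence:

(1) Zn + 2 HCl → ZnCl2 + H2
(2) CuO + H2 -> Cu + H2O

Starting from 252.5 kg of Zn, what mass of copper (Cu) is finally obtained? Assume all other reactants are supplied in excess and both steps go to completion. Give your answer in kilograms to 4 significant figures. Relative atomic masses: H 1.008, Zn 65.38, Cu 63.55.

245.4 kg

M(Zn) = 65.38 g/mol.
M(Cu) = 63.55 g/mol.
252.5 kg = 252500 g.
n(Zn) = 252500 / 65.38 = 3862.0 mol.
Step 1 gives a 1:1 ratio of Zn to H2, so n(H2) = 3862.0 mol.
In step 2 the H2:Cu ratio is 1:1, so n(Cu) = 3862.0 mol.
Mass of Cu = 3862.0 × 63.55 = 245430 g = 245.4 kg.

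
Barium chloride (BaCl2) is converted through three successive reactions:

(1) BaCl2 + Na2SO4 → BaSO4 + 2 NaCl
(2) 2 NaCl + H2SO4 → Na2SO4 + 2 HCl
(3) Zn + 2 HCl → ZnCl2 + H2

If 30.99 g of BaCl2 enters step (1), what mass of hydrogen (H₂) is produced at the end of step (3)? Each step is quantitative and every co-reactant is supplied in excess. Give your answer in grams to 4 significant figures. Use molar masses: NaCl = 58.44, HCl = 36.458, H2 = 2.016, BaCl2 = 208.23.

0.3000 g

n(BaCl2) = 30.99 / 208.23 = 0.14883 mol.
Reaction (1): BaCl2→NaCl ratio 1:2 ⇒ n(NaCl) = 0.29765 mol.
Reaction (2): NaCl→HCl ratio 2:2 ⇒ n(HCl) = 0.29765 mol.
Reaction (3): HCl→H2 ratio 2:1 ⇒ n(H2) = 0.14883 mol.
Mass of H2 = 0.14883 × 2.016 = 0.30003 g.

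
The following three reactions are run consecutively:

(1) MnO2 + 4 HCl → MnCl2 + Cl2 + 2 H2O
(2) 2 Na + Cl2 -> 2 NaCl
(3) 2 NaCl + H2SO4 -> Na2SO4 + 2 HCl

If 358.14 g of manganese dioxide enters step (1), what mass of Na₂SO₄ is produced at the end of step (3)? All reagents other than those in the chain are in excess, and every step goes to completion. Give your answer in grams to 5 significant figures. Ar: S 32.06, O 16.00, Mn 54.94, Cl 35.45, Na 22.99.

585.12 g

M(MnO2) = 54.94 + 2(16.00) = 86.94 g/mol.
M(Na2SO4) = 2(22.99) + 32.06 + 4(16.00) = 142.04 g/mol.
n(MnO2) = 358.14 / 86.94 = 4.11939 mol.
Reaction (1): MnO2→Cl2 ratio 1:1 ⇒ n(Cl2) = 4.11939 mol.
Reaction (2): Cl2→NaCl ratio 1:2 ⇒ n(NaCl) = 8.23879 mol.
Reaction (3): NaCl→Na2SO4 ratio 2:1 ⇒ n(Na2SO4) = 4.11939 mol.
Mass of Na2SO4 = 4.11939 × 142.04 = 585.119 g.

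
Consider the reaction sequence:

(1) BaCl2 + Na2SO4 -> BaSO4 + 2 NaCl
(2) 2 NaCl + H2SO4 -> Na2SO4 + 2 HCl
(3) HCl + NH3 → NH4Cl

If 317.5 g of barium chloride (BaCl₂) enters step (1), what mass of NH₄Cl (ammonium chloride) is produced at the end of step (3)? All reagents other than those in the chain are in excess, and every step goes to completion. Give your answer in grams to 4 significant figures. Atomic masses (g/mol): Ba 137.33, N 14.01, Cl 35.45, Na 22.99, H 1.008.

163.1 g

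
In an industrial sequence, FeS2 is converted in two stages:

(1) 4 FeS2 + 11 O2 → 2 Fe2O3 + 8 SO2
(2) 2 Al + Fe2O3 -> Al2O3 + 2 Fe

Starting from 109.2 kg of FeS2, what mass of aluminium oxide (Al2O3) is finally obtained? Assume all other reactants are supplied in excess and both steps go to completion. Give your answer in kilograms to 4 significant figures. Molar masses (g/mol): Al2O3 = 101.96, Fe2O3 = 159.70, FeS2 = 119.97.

46.40 kg

109.2 kg = 109200 g.
n(FeS2) = 109200 / 119.97 = 910.23 mol.
Step 1 gives a 4:2 ratio of FeS2 to Fe2O3, so n(Fe2O3) = 455.11 mol.
In step 2 the Fe2O3:Al2O3 ratio is 1:1, so n(Al2O3) = 455.11 mol.
Mass of Al2O3 = 455.11 × 101.96 = 46403 g = 46.40 kg.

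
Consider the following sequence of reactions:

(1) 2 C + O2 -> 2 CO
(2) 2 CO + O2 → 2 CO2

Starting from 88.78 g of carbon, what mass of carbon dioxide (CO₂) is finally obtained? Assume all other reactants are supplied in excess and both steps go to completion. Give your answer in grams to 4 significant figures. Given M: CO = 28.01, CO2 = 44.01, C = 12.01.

n(C) = 88.780 / 12.01 = 7.3922 mol.
Step 1 gives a 2:2 ratio of C to CO, so n(CO) = 7.3922 mol.
In step 2 the CO:CO2 ratio is 2:2, so n(CO2) = 7.3922 mol.
Mass of CO2 = 7.3922 × 44.01 = 325.33 g.

325.3 g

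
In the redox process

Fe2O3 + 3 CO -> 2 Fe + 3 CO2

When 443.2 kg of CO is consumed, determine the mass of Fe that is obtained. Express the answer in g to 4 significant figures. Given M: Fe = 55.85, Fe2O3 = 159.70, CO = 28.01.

589100 g

Convert: 443.2 kg = 443200 g.
n(CO) = 443200 g / 28.01 g/mol = 15823 mol.
From the equation the CO:Fe mole ratio is 3:2, so n(Fe) = 15823 × 2/3 = 10549 mol.
Mass of Fe = 10549 mol × 55.85 g/mol = 589140 g.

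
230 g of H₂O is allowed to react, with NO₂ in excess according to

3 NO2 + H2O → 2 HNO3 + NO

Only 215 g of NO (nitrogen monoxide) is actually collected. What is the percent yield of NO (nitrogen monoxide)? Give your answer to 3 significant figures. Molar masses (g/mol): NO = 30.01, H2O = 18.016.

56.1 %

n(H2O) = 230.0 g / 18.016 g/mol = 12.77 mol.
From the equation the H2O:NO mole ratio is 1:1, so n(NO) = 12.77 × 1/1 = 12.77 mol.
Mass of NO = 12.77 mol × 30.01 g/mol = 383.1 g.
This is the theoretical yield. Percent yield = 215 g / 383.1 g × 100% = 56.12%.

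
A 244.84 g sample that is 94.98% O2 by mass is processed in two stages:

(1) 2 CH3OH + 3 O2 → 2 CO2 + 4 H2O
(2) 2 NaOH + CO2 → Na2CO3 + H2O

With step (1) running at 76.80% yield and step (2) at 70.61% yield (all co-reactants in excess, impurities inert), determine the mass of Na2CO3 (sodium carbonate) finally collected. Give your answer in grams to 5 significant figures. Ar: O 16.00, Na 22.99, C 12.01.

278.46 g

Pure O2 = 244.84 × 0.9498 = 232.549 g.
M(O2) = 2(16.00) = 32.00 g/mol.
M(Na2CO3) = 2(22.99) + 12.01 + 3(16.00) = 105.99 g/mol.
n(O2) = 232.549 / 32.00 = 7.26716 mol.
Step 1 (O2:CO2 = 3:2): theoretical n(CO2) = 4.84477 mol; at 76.80% yield, n(CO2) = 3.72078 mol.
Step 2 (CO2:Na2CO3 = 1:1): theoretical n(Na2CO3) = 3.72078 mol, so theoretical mass = 3.72078 × 105.99 = 394.366 g.
At 70.61% yield, actual mass of Na2CO3 = 394.366 × 0.7061 = 278.462 g.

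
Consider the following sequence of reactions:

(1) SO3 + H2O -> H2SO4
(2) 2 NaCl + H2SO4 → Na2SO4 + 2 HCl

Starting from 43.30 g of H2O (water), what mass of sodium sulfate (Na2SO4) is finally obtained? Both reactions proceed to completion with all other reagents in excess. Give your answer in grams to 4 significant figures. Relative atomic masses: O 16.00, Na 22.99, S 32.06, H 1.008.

M(H2O) = 2(1.008) + 16.00 = 18.016 g/mol.
M(Na2SO4) = 2(22.99) + 32.06 + 4(16.00) = 142.04 g/mol.
n(H2O) = 43.300 / 18.016 = 2.4034 mol.
Step 1 gives a 1:1 ratio of H2O to H2SO4, so n(H2SO4) = 2.4034 mol.
In step 2 the H2SO4:Na2SO4 ratio is 1:1, so n(Na2SO4) = 2.4034 mol.
Mass of Na2SO4 = 2.4034 × 142.04 = 341.38 g.

341.4 g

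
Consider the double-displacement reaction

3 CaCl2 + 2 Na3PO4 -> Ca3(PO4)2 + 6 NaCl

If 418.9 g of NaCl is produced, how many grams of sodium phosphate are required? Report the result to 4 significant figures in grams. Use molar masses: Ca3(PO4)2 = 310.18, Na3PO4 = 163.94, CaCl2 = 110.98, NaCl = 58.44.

n(NaCl) = 418.90 g / 58.44 g/mol = 7.1680 mol.
From the equation the NaCl:Na3PO4 mole ratio is 6:2, so n(Na3PO4) = 7.1680 × 2/6 = 2.3893 mol.
Mass of Na3PO4 = 2.3893 mol × 163.94 g/mol = 391.71 g.

391.7 g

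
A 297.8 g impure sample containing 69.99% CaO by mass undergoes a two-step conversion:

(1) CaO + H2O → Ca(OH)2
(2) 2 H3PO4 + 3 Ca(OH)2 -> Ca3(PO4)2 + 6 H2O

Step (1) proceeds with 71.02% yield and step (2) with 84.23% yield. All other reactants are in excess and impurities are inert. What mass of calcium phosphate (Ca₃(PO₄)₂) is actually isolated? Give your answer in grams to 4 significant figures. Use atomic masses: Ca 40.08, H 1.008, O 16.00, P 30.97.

Pure CaO = 297.8 × 0.6999 = 208.43 g.
M(CaO) = 40.08 + 16.00 = 56.08 g/mol.
M(Ca3(PO4)2) = 3(40.08) + 2(30.97) + 8(16.00) = 310.18 g/mol.
n(CaO) = 208.43 / 56.08 = 3.7167 mol.
Step 1 (CaO:Ca(OH)2 = 1:1): theoretical n(Ca(OH)2) = 3.7167 mol; at 71.02% yield, n(Ca(OH)2) = 2.6396 mol.
Step 2 (Ca(OH)2:Ca3(PO4)2 = 3:1): theoretical n(Ca3(PO4)2) = 0.87986 mol, so theoretical mass = 0.87986 × 310.18 = 272.91 g.
At 84.23% yield, actual mass of Ca3(PO4)2 = 272.91 × 0.8423 = 229.88 g.

229.9 g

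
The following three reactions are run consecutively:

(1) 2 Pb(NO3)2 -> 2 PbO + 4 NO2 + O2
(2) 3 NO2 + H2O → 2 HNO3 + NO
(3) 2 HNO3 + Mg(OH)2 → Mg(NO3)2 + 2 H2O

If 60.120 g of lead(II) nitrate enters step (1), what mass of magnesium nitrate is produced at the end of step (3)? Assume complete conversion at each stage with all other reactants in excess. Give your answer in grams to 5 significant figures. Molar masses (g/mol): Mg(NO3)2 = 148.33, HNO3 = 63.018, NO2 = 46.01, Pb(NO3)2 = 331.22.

17.949 g

n(Pb(NO3)2) = 60.120 / 331.22 = 0.181511 mol.
Reaction (1): Pb(NO3)2→NO2 ratio 2:4 ⇒ n(NO2) = 0.363022 mol.
Reaction (2): NO2→HNO3 ratio 3:2 ⇒ n(HNO3) = 0.242014 mol.
Reaction (3): HNO3→Mg(NO3)2 ratio 2:1 ⇒ n(Mg(NO3)2) = 0.121007 mol.
Mass of Mg(NO3)2 = 0.121007 × 148.33 = 17.9490 g.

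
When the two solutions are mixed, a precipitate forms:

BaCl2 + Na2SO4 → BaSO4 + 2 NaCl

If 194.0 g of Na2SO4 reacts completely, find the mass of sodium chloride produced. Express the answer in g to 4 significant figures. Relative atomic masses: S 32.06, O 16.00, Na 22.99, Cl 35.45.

159.6 g

M(Na2SO4) = 2(22.99) + 32.06 + 4(16.00) = 142.04 g/mol.
M(NaCl) = 22.99 + 35.45 = 58.44 g/mol.
n(Na2SO4) = 194.00 g / 142.04 g/mol = 1.3658 mol.
From the equation the Na2SO4:NaCl mole ratio is 1:2, so n(NaCl) = 1.3658 × 2/1 = 2.7316 mol.
Mass of NaCl = 2.7316 mol × 58.44 g/mol = 159.64 g.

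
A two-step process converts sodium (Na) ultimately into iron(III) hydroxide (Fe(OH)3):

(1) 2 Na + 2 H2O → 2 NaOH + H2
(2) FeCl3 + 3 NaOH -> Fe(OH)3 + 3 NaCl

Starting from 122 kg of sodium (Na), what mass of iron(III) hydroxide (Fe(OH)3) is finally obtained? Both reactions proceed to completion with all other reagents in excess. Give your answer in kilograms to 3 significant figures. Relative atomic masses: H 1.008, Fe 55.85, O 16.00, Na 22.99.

M(Na) = 22.99 g/mol.
M(Fe(OH)3) = 55.85 + 3(16.00) + 3(1.008) = 106.874 g/mol.
122 kg = 122000 g.
n(Na) = 122000 / 22.99 = 5307 mol.
Step 1 gives a 2:2 ratio of Na to NaOH, so n(NaOH) = 5307 mol.
In step 2 the NaOH:Fe(OH)3 ratio is 3:1, so n(Fe(OH)3) = 1769 mol.
Mass of Fe(OH)3 = 1769 × 106.874 = 189000 g = 189 kg.

189 kg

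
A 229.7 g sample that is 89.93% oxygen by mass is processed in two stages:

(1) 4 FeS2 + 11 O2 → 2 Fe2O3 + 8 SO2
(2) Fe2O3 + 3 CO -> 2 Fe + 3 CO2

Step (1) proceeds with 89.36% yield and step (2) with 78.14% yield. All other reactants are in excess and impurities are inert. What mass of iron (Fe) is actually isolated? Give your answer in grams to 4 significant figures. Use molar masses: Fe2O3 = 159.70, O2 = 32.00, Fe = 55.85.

91.54 g

Pure O2 = 229.7 × 0.8993 = 206.57 g.
n(O2) = 206.57 / 32.00 = 6.4553 mol.
Step 1 (O2:Fe2O3 = 11:2): theoretical n(Fe2O3) = 1.1737 mol; at 89.36% yield, n(Fe2O3) = 1.0488 mol.
Step 2 (Fe2O3:Fe = 1:2): theoretical n(Fe) = 2.0976 mol, so theoretical mass = 2.0976 × 55.85 = 117.15 g.
At 78.14% yield, actual mass of Fe = 117.15 × 0.7814 = 91.542 g.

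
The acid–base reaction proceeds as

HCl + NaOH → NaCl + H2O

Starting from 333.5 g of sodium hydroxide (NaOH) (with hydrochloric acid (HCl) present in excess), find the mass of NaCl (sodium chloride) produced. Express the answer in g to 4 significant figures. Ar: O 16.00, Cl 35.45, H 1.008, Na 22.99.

M(NaOH) = 22.99 + 16.00 + 1.008 = 39.998 g/mol.
M(NaCl) = 22.99 + 35.45 = 58.44 g/mol.
n(NaOH) = 333.50 g / 39.998 g/mol = 8.3379 mol.
From the equation the NaOH:NaCl mole ratio is 1:1, so n(NaCl) = 8.3379 × 1/1 = 8.3379 mol.
Mass of NaCl = 8.3379 mol × 58.44 g/mol = 487.27 g.

487.3 g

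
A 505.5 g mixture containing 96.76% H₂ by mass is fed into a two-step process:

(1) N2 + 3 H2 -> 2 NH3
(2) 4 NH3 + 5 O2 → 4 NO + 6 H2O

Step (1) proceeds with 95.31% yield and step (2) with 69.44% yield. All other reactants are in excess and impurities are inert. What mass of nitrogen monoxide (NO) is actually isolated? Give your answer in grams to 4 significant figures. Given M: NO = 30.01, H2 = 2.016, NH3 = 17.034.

3213 g

Pure H2 = 505.5 × 0.9676 = 489.12 g.
n(H2) = 489.12 / 2.016 = 242.62 mol.
Step 1 (H2:NH3 = 3:2): theoretical n(NH3) = 161.75 mol; at 95.31% yield, n(NH3) = 154.16 mol.
Step 2 (NH3:NO = 4:4): theoretical n(NO) = 154.16 mol, so theoretical mass = 154.16 × 30.01 = 4626.4 g.
At 69.44% yield, actual mass of NO = 4626.4 × 0.6944 = 3212.5 g.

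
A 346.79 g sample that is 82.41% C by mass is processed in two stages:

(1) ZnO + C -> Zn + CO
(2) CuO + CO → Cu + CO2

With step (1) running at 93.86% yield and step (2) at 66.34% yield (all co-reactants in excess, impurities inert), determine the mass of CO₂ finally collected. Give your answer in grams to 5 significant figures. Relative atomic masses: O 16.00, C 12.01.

652.09 g

Pure C = 346.79 × 0.8241 = 285.790 g.
M(C) = 12.01 g/mol.
M(CO2) = 12.01 + 2(16.00) = 44.01 g/mol.
n(C) = 285.790 / 12.01 = 23.7960 mol.
Step 1 (C:CO = 1:1): theoretical n(CO) = 23.7960 mol; at 93.86% yield, n(CO) = 22.3349 mol.
Step 2 (CO:CO2 = 1:1): theoretical n(CO2) = 22.3349 mol, so theoretical mass = 22.3349 × 44.01 = 982.959 g.
At 66.34% yield, actual mass of CO2 = 982.959 × 0.6634 = 652.095 g.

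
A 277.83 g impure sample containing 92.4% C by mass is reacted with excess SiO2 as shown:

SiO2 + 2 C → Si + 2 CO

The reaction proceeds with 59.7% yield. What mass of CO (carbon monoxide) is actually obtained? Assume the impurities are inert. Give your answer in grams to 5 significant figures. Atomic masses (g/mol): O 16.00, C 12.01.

357.43 g

Pure C available = 277.83 g × 0.924 = 256.715 g.
M(C) = 12.01 g/mol.
M(CO) = 12.01 + 16.00 = 28.01 g/mol.
n(C) = 256.715 g / 12.01 g/mol = 21.3751 mol.
From the equation the C:CO mole ratio is 2:2, so n(CO) = 21.3751 × 2/2 = 21.3751 mol.
Mass of CO = 21.3751 mol × 28.01 g/mol = 598.716 g.
Actual mass collected = 598.716 g × 0.597 = 357.434 g.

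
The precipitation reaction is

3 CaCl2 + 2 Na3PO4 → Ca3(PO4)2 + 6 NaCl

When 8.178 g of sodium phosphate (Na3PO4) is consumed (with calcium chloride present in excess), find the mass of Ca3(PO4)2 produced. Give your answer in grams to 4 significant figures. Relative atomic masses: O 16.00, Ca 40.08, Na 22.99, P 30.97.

M(Na3PO4) = 3(22.99) + 30.97 + 4(16.00) = 163.94 g/mol.
M(Ca3(PO4)2) = 3(40.08) + 2(30.97) + 8(16.00) = 310.18 g/mol.
n(Na3PO4) = 8.1780 g / 163.94 g/mol = 0.049884 mol.
From the equation the Na3PO4:Ca3(PO4)2 mole ratio is 2:1, so n(Ca3(PO4)2) = 0.049884 × 1/2 = 0.024942 mol.
Mass of Ca3(PO4)2 = 0.024942 mol × 310.18 g/mol = 7.7365 g.

7.737 g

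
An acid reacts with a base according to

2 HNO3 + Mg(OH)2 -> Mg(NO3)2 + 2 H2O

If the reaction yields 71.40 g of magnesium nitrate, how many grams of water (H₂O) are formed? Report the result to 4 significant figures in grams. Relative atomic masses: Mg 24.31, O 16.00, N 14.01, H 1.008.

17.34 g

M(Mg(NO3)2) = 24.31 + 2(14.01) + 6(16.00) = 148.33 g/mol.
M(H2O) = 2(1.008) + 16.00 = 18.016 g/mol.
n(Mg(NO3)2) = 71.400 g / 148.33 g/mol = 0.48136 mol.
From the equation the Mg(NO3)2:H2O mole ratio is 1:2, so n(H2O) = 0.48136 × 2/1 = 0.96272 mol.
Mass of H2O = 0.96272 mol × 18.016 g/mol = 17.344 g.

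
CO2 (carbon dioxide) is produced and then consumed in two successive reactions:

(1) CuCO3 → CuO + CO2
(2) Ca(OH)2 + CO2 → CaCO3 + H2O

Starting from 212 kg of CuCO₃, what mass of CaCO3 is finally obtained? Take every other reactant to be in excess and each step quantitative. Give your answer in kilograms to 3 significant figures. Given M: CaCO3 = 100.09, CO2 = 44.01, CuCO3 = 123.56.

172 kg

212 kg = 212000 g.
n(CuCO3) = 212000 / 123.56 = 1716 mol.
Step 1 gives a 1:1 ratio of CuCO3 to CO2, so n(CO2) = 1716 mol.
In step 2 the CO2:CaCO3 ratio is 1:1, so n(CaCO3) = 1716 mol.
Mass of CaCO3 = 1716 × 100.09 = 171700 g = 172 kg.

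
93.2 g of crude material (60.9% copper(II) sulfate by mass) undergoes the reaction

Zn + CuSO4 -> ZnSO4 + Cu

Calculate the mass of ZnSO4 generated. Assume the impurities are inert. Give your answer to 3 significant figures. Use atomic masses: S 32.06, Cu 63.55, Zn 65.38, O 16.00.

Mass of pure CuSO4 = 93.2 g × 0.609 = 56.76 g.
M(CuSO4) = 63.55 + 32.06 + 4(16.00) = 159.61 g/mol.
M(ZnSO4) = 65.38 + 32.06 + 4(16.00) = 161.44 g/mol.
n(CuSO4) = 56.76 g / 159.61 g/mol = 0.3556 mol.
From the equation the CuSO4:ZnSO4 mole ratio is 1:1, so n(ZnSO4) = 0.3556 × 1/1 = 0.3556 mol.
Mass of ZnSO4 = 0.3556 mol × 161.44 g/mol = 57.41 g.

57.4 g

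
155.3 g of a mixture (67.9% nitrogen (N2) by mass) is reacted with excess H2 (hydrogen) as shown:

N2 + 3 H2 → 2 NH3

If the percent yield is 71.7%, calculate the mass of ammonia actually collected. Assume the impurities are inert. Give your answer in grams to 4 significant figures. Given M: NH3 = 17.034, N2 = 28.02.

91.93 g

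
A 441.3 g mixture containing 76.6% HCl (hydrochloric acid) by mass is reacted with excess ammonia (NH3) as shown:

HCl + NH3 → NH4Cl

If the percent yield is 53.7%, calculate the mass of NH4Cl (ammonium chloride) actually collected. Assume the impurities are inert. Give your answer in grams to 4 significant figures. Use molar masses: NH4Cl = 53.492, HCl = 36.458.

Pure HCl available = 441.3 g × 0.766 = 338.04 g.
n(HCl) = 338.04 g / 36.458 g/mol = 9.2719 mol.
From the equation the HCl:NH4Cl mole ratio is 1:1, so n(NH4Cl) = 9.2719 × 1/1 = 9.2719 mol.
Mass of NH4Cl = 9.2719 mol × 53.492 g/mol = 495.97 g.
Actual mass collected = 495.97 g × 0.537 = 266.34 g.

266.3 g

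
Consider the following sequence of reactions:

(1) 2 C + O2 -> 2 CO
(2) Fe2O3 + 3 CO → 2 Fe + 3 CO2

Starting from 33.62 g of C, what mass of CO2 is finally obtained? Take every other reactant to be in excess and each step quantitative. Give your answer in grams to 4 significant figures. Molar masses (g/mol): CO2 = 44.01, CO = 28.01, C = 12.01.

n(C) = 33.620 / 12.01 = 2.7993 mol.
Step 1 gives a 2:2 ratio of C to CO, so n(CO) = 2.7993 mol.
In step 2 the CO:CO2 ratio is 3:3, so n(CO2) = 2.7993 mol.
Mass of CO2 = 2.7993 × 44.01 = 123.20 g.

123.2 g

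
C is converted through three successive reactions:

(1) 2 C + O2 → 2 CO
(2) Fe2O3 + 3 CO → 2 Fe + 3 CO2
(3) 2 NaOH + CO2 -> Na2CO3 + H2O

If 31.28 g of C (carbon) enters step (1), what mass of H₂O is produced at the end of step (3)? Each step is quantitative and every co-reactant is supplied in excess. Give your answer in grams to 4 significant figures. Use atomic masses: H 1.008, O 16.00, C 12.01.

46.92 g

M(C) = 12.01 g/mol.
M(H2O) = 2(1.008) + 16.00 = 18.016 g/mol.
n(C) = 31.28 / 12.01 = 2.6045 mol.
Reaction (1): C→CO ratio 2:2 ⇒ n(CO) = 2.6045 mol.
Reaction (2): CO→CO2 ratio 3:3 ⇒ n(CO2) = 2.6045 mol.
Reaction (3): CO2→H2O ratio 1:1 ⇒ n(H2O) = 2.6045 mol.
Mass of H2O = 2.6045 × 18.016 = 46.923 g.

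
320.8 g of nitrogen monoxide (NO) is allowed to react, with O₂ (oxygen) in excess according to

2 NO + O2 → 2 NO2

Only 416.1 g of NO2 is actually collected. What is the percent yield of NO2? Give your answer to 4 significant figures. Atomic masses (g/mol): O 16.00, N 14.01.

M(NO) = 14.01 + 16.00 = 30.01 g/mol.
M(NO2) = 14.01 + 2(16.00) = 46.01 g/mol.
n(NO) = 320.80 g / 30.01 g/mol = 10.690 mol.
From the equation the NO:NO2 mole ratio is 2:2, so n(NO2) = 10.690 × 2/2 = 10.690 mol.
Mass of NO2 = 10.690 mol × 46.01 g/mol = 491.84 g.
This is the theoretical yield. Percent yield = 416.1 g / 491.84 g × 100% = 84.601%.

84.60 %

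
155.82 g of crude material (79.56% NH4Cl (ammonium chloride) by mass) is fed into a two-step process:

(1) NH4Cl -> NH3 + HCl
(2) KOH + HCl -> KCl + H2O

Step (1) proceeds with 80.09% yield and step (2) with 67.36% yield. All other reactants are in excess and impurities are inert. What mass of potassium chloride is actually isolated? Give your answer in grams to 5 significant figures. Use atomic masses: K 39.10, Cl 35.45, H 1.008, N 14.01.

93.209 g

Pure NH4Cl = 155.82 × 0.7956 = 123.970 g.
M(NH4Cl) = 14.01 + 4(1.008) + 35.45 = 53.492 g/mol.
M(KCl) = 39.10 + 35.45 = 74.55 g/mol.
n(NH4Cl) = 123.970 / 53.492 = 2.31755 mol.
Step 1 (NH4Cl:HCl = 1:1): theoretical n(HCl) = 2.31755 mol; at 80.09% yield, n(HCl) = 1.85613 mol.
Step 2 (HCl:KCl = 1:1): theoretical n(KCl) = 1.85613 mol, so theoretical mass = 1.85613 × 74.55 = 138.374 g.
At 67.36% yield, actual mass of KCl = 138.374 × 0.6736 = 93.2089 g.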